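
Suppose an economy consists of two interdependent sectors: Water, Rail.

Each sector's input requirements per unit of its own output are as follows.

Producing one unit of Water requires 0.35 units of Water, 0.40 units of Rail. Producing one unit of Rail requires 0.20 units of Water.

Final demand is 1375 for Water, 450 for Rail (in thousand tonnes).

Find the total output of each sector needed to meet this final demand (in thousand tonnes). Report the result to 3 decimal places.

I − A =
  [   0.65    -0.20]
  [  -0.40     1.00]
det(I−A) = (0.65)(1.00) − (-0.20)(-0.40) = 0.5700
adj(I−A) = [[1.00, 0.20], [0.40, 0.65]]
(I − A)⁻¹ = adj(I−A) / det(I−A) ≈
  [   1.7544     0.3509]
  [   0.7018     1.1404]
x = (I − A)⁻¹ d = adj(I−A)·d / det(I−A), with det(I−A) = 0.5700:
  x_W = (1.00·1375 + 0.20·450) / 0.5700 = 1465.00 / 0.5700 ≈ 2570.175
  x_R = (0.40·1375 + 0.65·450) / 0.5700 = 842.50 / 0.5700 ≈ 1478.070

x_W = 2570.175, x_R = 1478.070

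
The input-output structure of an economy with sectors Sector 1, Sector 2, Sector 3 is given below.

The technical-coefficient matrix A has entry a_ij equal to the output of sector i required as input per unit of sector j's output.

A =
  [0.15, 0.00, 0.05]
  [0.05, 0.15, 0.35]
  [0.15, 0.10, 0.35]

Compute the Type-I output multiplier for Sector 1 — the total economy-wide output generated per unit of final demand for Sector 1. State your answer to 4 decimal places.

m_1 = 1.6965

I − A =
  [   0.85     0.00    -0.05]
  [  -0.05     0.85    -0.35]
  [  -0.15    -0.10     0.65]
Cofactors of I−A, C_ij = (−1)^(i+j)·(minor ij) (rows/columns in the sector order above):
  C_11 = (0.85)(0.65) − (-0.35)(-0.10) = 0.5175
  C_12 = −[(-0.05)(0.65) − (-0.35)(-0.15)] = 0.0850
  C_13 = (-0.05)(-0.10) − (0.85)(-0.15) = 0.1325
  C_21 = −[(0.00)(0.65) − (-0.05)(-0.10)] = 0.0050
  C_22 = (0.85)(0.65) − (-0.05)(-0.15) = 0.5450
  C_23 = −[(0.85)(-0.10) − (0.00)(-0.15)] = 0.0850
  C_31 = (0.00)(-0.35) − (-0.05)(0.85) = 0.0425
  C_32 = −[(0.85)(-0.35) − (-0.05)(-0.05)] = 0.3000
  C_33 = (0.85)(0.85) − (0.00)(-0.05) = 0.7225
det(I−A) = Σ_j (I−A)_1j·C_1j = (0.85)(0.5175) + (0.00)(0.0850) + (-0.05)(0.1325) = 0.43325
adj(I−A) = Cᵀ =
  [ 0.5175   0.0050   0.0425]
  [ 0.0850   0.5450   0.3000]
  [ 0.1325   0.0850   0.7225]
(I − A)⁻¹ = adj(I−A) / det(I−A) ≈
  [   1.19446     0.01154     0.09810]
  [   0.19619     1.25793     0.69244]
  [   0.30583     0.19619     1.66763]
The output multiplier for sector j is the column-j sum of the Leontief inverse (I − A)⁻¹ = adj(I−A) / det(I−A).
Column 1 of adj(I−A): (0.5175, 0.0850, 0.1325); det(I−A) = 0.43325.
m_1 = (0.5175 + 0.0850 + 0.1325) / 0.43325 = 0.735 / 0.43325 ≈ 1.6965.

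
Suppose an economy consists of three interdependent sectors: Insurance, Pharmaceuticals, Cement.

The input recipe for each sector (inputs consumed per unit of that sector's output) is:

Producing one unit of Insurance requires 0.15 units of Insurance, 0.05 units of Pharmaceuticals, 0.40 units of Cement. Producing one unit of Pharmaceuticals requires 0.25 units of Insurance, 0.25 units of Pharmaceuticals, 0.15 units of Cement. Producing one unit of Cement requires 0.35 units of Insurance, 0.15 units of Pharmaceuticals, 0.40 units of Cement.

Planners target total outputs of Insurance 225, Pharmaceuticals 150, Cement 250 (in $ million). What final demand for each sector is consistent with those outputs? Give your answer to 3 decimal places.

I − A =
  [   0.85    -0.25    -0.35]
  [  -0.05     0.75    -0.15]
  [  -0.40    -0.15     0.60]
d = (I − A) x:
  d_1 = (+0.85)·225 + (-0.25)·150 + (-0.35)·250 = 66.250
  d_2 = (-0.05)·225 + (+0.75)·150 + (-0.15)·250 = 63.750
  d_3 = (-0.40)·225 + (-0.15)·150 + (+0.60)·250 = 37.500

d_1 = 66.250, d_2 = 63.750, d_3 = 37.500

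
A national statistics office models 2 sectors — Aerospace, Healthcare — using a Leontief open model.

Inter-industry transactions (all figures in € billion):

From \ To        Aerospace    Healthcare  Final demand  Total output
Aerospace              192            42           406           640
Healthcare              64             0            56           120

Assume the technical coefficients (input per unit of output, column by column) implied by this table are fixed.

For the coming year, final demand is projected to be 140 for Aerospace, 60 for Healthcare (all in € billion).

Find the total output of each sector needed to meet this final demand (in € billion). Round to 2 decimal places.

Technical coefficients a_ij = z_ij / X_j:
  a_AA = 192/640 = 0.30, a_HA = 64/640 = 0.10
  a_AH = 42/120 = 0.35, a_HH = 0/120 = 0.00
I − A =
  [   0.70    -0.35]
  [  -0.10     1.00]
det(I−A) = (0.70)(1.00) − (-0.35)(-0.10) = 0.6650
adj(I−A) = [[1.00, 0.35], [0.10, 0.70]]
(I − A)⁻¹ = adj(I−A) / det(I−A) ≈
  [   1.5038     0.5263]
  [   0.1504     1.0526]
x = (I − A)⁻¹ d = adj(I−A)·d / det(I−A), with det(I−A) = 0.6650:
  x_A = (1.00·140 + 0.35·60) / 0.6650 = 161.00 / 0.6650 ≈ 242.11
  x_H = (0.10·140 + 0.70·60) / 0.6650 = 56.00 / 0.6650 ≈ 84.21

x_A = 242.11, x_H = 84.21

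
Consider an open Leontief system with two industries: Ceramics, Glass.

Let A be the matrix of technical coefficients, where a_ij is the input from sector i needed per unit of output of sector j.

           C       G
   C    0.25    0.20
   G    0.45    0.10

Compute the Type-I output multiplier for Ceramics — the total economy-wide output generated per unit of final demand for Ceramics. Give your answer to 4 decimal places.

I − A =
  [   0.75    -0.20]
  [  -0.45     0.90]
det(I−A) = (0.75)(0.90) − (-0.20)(-0.45) = 0.5850
adj(I−A) = [[0.90, 0.20], [0.45, 0.75]]
(I − A)⁻¹ = adj(I−A) / det(I−A) ≈
  [   1.53846     0.34188]
  [   0.76923     1.28205]
The output multiplier for sector j is the column-j sum of the Leontief inverse (I − A)⁻¹ = adj(I−A) / det(I−A).
Column C of adj(I−A): (0.90, 0.45); det(I−A) = 0.5850.
m_C = (0.90 + 0.45) / 0.5850 = 1.35 / 0.5850 ≈ 2.3077.

m_C = 2.3077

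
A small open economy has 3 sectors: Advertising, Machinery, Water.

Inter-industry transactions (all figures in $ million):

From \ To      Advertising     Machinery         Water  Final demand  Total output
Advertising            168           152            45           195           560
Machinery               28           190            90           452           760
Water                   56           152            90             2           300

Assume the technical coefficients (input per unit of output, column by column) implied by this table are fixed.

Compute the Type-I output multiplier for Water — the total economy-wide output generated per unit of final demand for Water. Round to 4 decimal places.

m_3 = 3.0192

Technical coefficients a_ij = z_ij / X_j:
  a_11 = 168/560 = 0.30, a_21 = 28/560 = 0.05, a_31 = 56/560 = 0.10
  a_12 = 152/760 = 0.20, a_22 = 190/760 = 0.25, a_32 = 152/760 = 0.20
  a_13 = 45/300 = 0.15, a_23 = 90/300 = 0.30, a_33 = 90/300 = 0.30
I − A =
  [   0.70    -0.20    -0.15]
  [  -0.05     0.75    -0.30]
  [  -0.10    -0.20     0.70]
Cofactors of I−A, C_ij = (−1)^(i+j)·(minor ij) (rows/columns in the sector order above):
  C_11 = (0.75)(0.70) − (-0.30)(-0.20) = 0.4650
  C_12 = −[(-0.05)(0.70) − (-0.30)(-0.10)] = 0.0650
  C_13 = (-0.05)(-0.20) − (0.75)(-0.10) = 0.0850
  C_21 = −[(-0.20)(0.70) − (-0.15)(-0.20)] = 0.1700
  C_22 = (0.70)(0.70) − (-0.15)(-0.10) = 0.4750
  C_23 = −[(0.70)(-0.20) − (-0.20)(-0.10)] = 0.1600
  C_31 = (-0.20)(-0.30) − (-0.15)(0.75) = 0.1725
  C_32 = −[(0.70)(-0.30) − (-0.15)(-0.05)] = 0.2175
  C_33 = (0.70)(0.75) − (-0.20)(-0.05) = 0.5150
det(I−A) = Σ_j (I−A)_1j·C_1j = (0.70)(0.4650) + (-0.20)(0.0650) + (-0.15)(0.0850) = 0.29975
adj(I−A) = Cᵀ =
  [ 0.4650   0.1700   0.1725]
  [ 0.0650   0.4750   0.2175]
  [ 0.0850   0.1600   0.5150]
(I − A)⁻¹ = adj(I−A) / det(I−A) ≈
  [   1.55129     0.56714     0.57548]
  [   0.21685     1.58465     0.72560]
  [   0.28357     0.53378     1.71810]
The output multiplier for sector j is the column-j sum of the Leontief inverse (I − A)⁻¹ = adj(I−A) / det(I−A).
Column 3 of adj(I−A): (0.1725, 0.2175, 0.5150); det(I−A) = 0.29975.
m_3 = (0.1725 + 0.2175 + 0.5150) / 0.29975 = 0.905 / 0.29975 ≈ 3.0192.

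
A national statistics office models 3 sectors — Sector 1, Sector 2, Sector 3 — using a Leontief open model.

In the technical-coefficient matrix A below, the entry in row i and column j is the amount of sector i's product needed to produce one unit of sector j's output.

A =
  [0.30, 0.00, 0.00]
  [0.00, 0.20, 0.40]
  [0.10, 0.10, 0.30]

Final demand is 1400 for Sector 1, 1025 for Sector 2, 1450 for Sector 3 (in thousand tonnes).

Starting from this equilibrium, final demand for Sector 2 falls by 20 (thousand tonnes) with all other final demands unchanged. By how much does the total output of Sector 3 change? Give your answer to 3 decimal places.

Δx_3 = -3.846

I − A =
  [   0.70     0.00     0.00]
  [   0.00     0.80    -0.40]
  [  -0.10    -0.10     0.70]
Cofactors of I−A, C_ij = (−1)^(i+j)·(minor ij) (rows/columns in the sector order above):
  C_11 = (0.80)(0.70) − (-0.40)(-0.10) = 0.5200
  C_12 = −[(0.00)(0.70) − (-0.40)(-0.10)] = 0.0400
  C_13 = (0.00)(-0.10) − (0.80)(-0.10) = 0.0800
  C_21 = −[(0.00)(0.70) − (0.00)(-0.10)] = 0.0000
  C_22 = (0.70)(0.70) − (0.00)(-0.10) = 0.4900
  C_23 = −[(0.70)(-0.10) − (0.00)(-0.10)] = 0.0700
  C_31 = (0.00)(-0.40) − (0.00)(0.80) = 0.0000
  C_32 = −[(0.70)(-0.40) − (0.00)(0.00)] = 0.2800
  C_33 = (0.70)(0.80) − (0.00)(0.00) = 0.5600
det(I−A) = Σ_j (I−A)_1j·C_1j = (0.70)(0.5200) + (0.00)(0.0400) + (0.00)(0.0800) = 0.3640
adj(I−A) = Cᵀ =
  [ 0.5200   0.0000   0.0000]
  [ 0.0400   0.4900   0.2800]
  [ 0.0800   0.0700   0.5600]
(I − A)⁻¹ = adj(I−A) / det(I−A) ≈
  [   1.4286     0.0000     0.0000]
  [   0.1099     1.3462     0.7692]
  [   0.2198     0.1923     1.5385]
Δx = (I − A)⁻¹ Δd with Δd having -20 in the Sector 2 component and 0 elsewhere.
So Δx_3 = L_32 · (-20), where L_32 = adj(I−A)_32 / det(I−A) = 0.0700 / 0.3640.
Δx_3 = 0.0700 × (-20) / 0.3640 = -1.40 / 0.3640 ≈ -3.846.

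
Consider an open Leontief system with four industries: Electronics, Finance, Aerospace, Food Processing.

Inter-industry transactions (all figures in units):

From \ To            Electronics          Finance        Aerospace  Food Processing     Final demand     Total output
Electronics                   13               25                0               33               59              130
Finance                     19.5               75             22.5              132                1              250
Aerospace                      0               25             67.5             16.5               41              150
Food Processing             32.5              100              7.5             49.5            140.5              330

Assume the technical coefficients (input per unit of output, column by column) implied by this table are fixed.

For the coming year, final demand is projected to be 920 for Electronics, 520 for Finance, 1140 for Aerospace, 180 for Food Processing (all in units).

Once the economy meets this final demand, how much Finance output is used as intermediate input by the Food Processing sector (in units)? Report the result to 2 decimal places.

Technical coefficients a_ij = z_ij / X_j:
  a_11 = 13/130 = 0.10, a_21 = 19.5/130 = 0.15, a_31 = 0/130 = 0.00, a_41 = 32.5/130 = 0.25
  a_12 = 25/250 = 0.10, a_22 = 75/250 = 0.30, a_32 = 25/250 = 0.10, a_42 = 100/250 = 0.40
  a_13 = 0/150 = 0.00, a_23 = 22.5/150 = 0.15, a_33 = 67.5/150 = 0.45, a_43 = 7.5/150 = 0.05
  a_14 = 33/330 = 0.10, a_24 = 132/330 = 0.40, a_34 = 16.5/330 = 0.05, a_44 = 49.5/330 = 0.15
I − A =
  [   0.90    -0.10     0.00    -0.10]
  [  -0.15     0.70    -0.15    -0.40]
  [   0.00    -0.10     0.55    -0.05]
  [  -0.25    -0.40    -0.05     0.85]
Compute the cofactors C_ij = (−1)^(i+j)·(3×3 minor ij) of I−A; the adjugate is their transpose:
adj(I−A) = Cᵀ =
  [ 0.219750   0.069000   0.024250   0.059750]
  [ 0.126625   0.404750   0.129750   0.213000]
  [ 0.034500   0.093250   0.345250   0.068250]
  [ 0.126250   0.216250   0.088500   0.324750]
det(I−A) = Σ_j (I−A)_1j·C_1j = (0.90)(0.219750) + (-0.10)(0.126625) + (0.00)(0.034500) + (-0.10)(0.126250) = 0.1724875
(I − A)⁻¹ = adj(I−A) / det(I−A) ≈
  [   1.2740     0.4000     0.1406     0.3464]
  [   0.7341     2.3465     0.7522     1.2349]
  [   0.2000     0.5406     2.0016     0.3957]
  [   0.7319     1.2537     0.5131     1.8827]
First solve x = (I − A)⁻¹ d = adj(I−A)·d / det(I−A); in particular x_4 = (0.126250·920 + 0.216250·520 + 0.088500·1140 + 0.324750·180) / 0.1724875 = 387.945 / 0.1724875 ≈ 2249.1195.
Intermediate flow from 2 to 4: z_24 = a_24 · x_4 = 0.40 × 387.945 / 0.1724875 = 155.178 / 0.1724875 ≈ 899.65.

z_24 = 899.65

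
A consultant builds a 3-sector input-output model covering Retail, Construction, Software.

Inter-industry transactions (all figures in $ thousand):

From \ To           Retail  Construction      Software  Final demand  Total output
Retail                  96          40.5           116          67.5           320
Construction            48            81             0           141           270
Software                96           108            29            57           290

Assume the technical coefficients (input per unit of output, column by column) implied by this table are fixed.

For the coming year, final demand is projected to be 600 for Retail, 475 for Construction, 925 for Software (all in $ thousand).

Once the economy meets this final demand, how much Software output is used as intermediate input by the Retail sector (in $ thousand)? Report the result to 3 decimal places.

Technical coefficients a_ij = z_ij / X_j:
  a_RR = 96/320 = 0.30, a_CR = 48/320 = 0.15, a_SR = 96/320 = 0.30
  a_RC = 40.5/270 = 0.15, a_CC = 81/270 = 0.30, a_SC = 108/270 = 0.40
  a_RS = 116/290 = 0.40, a_CS = 0/290 = 0.00, a_SS = 29/290 = 0.10
I − A =
  [   0.70    -0.15    -0.40]
  [  -0.15     0.70     0.00]
  [  -0.30    -0.40     0.90]
Cofactors of I−A, C_ij = (−1)^(i+j)·(minor ij) (rows/columns in the sector order above):
  C_11 = (0.70)(0.90) − (0.00)(-0.40) = 0.6300
  C_12 = −[(-0.15)(0.90) − (0.00)(-0.30)] = 0.1350
  C_13 = (-0.15)(-0.40) − (0.70)(-0.30) = 0.2700
  C_21 = −[(-0.15)(0.90) − (-0.40)(-0.40)] = 0.2950
  C_22 = (0.70)(0.90) − (-0.40)(-0.30) = 0.5100
  C_23 = −[(0.70)(-0.40) − (-0.15)(-0.30)] = 0.3250
  C_31 = (-0.15)(0.00) − (-0.40)(0.70) = 0.2800
  C_32 = −[(0.70)(0.00) − (-0.40)(-0.15)] = 0.0600
  C_33 = (0.70)(0.70) − (-0.15)(-0.15) = 0.4675
det(I−A) = Σ_j (I−A)_1j·C_1j = (0.70)(0.6300) + (-0.15)(0.1350) + (-0.40)(0.2700) = 0.31275
adj(I−A) = Cᵀ =
  [ 0.6300   0.2950   0.2800]
  [ 0.1350   0.5100   0.0600]
  [ 0.2700   0.3250   0.4675]
(I − A)⁻¹ = adj(I−A) / det(I−A) ≈
  [   2.0144     0.9432     0.8953]
  [   0.4317     1.6307     0.1918]
  [   0.8633     1.0392     1.4948]
First solve x = (I − A)⁻¹ d = adj(I−A)·d / det(I−A); in particular x_R = (0.6300·600 + 0.2950·475 + 0.2800·925) / 0.31275 = 777.125 / 0.31275 ≈ 2484.81215.
Intermediate flow from S to R: z_SR = a_SR · x_R = 0.30 × 777.125 / 0.31275 = 233.1375 / 0.31275 ≈ 745.444.

z_SR = 745.444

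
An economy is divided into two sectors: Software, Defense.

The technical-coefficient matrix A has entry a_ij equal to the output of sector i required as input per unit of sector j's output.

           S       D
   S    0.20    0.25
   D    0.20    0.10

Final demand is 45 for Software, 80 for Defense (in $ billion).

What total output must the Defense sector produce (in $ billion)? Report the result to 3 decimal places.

I − A =
  [   0.80    -0.25]
  [  -0.20     0.90]
det(I−A) = (0.80)(0.90) − (-0.25)(-0.20) = 0.6700
adj(I−A) = [[0.90, 0.25], [0.20, 0.80]]
(I − A)⁻¹ = adj(I−A) / det(I−A) ≈
  [   1.3433     0.3731]
  [   0.2985     1.1940]
x = (I − A)⁻¹ d = adj(I−A)·d / det(I−A), with det(I−A) = 0.6700:
  x_S = (0.90·45 + 0.25·80) / 0.6700 = 60.50 / 0.6700 ≈ 90.299
  x_D = (0.20·45 + 0.80·80) / 0.6700 = 73.00 / 0.6700 ≈ 108.955

x_D = 108.955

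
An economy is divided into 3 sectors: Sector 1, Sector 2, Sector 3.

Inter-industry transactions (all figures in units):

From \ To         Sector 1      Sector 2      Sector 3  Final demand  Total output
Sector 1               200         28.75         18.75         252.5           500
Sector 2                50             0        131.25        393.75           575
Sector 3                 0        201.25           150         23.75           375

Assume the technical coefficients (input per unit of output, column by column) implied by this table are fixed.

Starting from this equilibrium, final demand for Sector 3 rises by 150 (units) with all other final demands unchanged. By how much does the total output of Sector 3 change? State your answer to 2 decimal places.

Technical coefficients a_ij = z_ij / X_j:
  a_11 = 200/500 = 0.40, a_21 = 50/500 = 0.10, a_31 = 0/500 = 0.00
  a_12 = 28.75/575 = 0.05, a_22 = 0/575 = 0.00, a_32 = 201.25/575 = 0.35
  a_13 = 18.75/375 = 0.05, a_23 = 131.25/375 = 0.35, a_33 = 150/375 = 0.40
I − A =
  [   0.60    -0.05    -0.05]
  [  -0.10     1.00    -0.35]
  [   0.00    -0.35     0.60]
Cofactors of I−A, C_ij = (−1)^(i+j)·(minor ij) (rows/columns in the sector order above):
  C_11 = (1.00)(0.60) − (-0.35)(-0.35) = 0.4775
  C_12 = −[(-0.10)(0.60) − (-0.35)(0.00)] = 0.0600
  C_13 = (-0.10)(-0.35) − (1.00)(0.00) = 0.0350
  C_21 = −[(-0.05)(0.60) − (-0.05)(-0.35)] = 0.0475
  C_22 = (0.60)(0.60) − (-0.05)(0.00) = 0.3600
  C_23 = −[(0.60)(-0.35) − (-0.05)(0.00)] = 0.2100
  C_31 = (-0.05)(-0.35) − (-0.05)(1.00) = 0.0675
  C_32 = −[(0.60)(-0.35) − (-0.05)(-0.10)] = 0.2150
  C_33 = (0.60)(1.00) − (-0.05)(-0.10) = 0.5950
det(I−A) = Σ_j (I−A)_1j·C_1j = (0.60)(0.4775) + (-0.05)(0.0600) + (-0.05)(0.0350) = 0.28175
adj(I−A) = Cᵀ =
  [ 0.4775   0.0475   0.0675]
  [ 0.0600   0.3600   0.2150]
  [ 0.0350   0.2100   0.5950]
(I − A)⁻¹ = adj(I−A) / det(I−A) ≈
  [   1.6948     0.1686     0.2396]
  [   0.2130     1.2777     0.7631]
  [   0.1242     0.7453     2.1118]
Δx = (I − A)⁻¹ Δd with Δd having +150 in the Sector 3 component and 0 elsewhere.
So Δx_3 = L_33 · (+150), where L_33 = adj(I−A)_33 / det(I−A) = 0.5950 / 0.28175.
Δx_3 = 0.5950 × (+150) / 0.28175 = 89.25 / 0.28175 ≈ 316.77.

Δx_3 = 316.77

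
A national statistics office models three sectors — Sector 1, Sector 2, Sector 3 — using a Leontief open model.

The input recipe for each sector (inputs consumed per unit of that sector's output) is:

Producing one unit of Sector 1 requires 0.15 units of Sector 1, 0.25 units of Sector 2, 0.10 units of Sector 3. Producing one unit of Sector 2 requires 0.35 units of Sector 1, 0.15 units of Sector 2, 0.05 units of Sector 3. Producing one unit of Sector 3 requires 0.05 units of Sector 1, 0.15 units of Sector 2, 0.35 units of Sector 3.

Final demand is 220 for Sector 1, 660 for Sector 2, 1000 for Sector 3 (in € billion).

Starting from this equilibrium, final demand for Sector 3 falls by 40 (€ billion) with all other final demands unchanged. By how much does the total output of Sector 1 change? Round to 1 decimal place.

I − A =
  [   0.85    -0.35    -0.05]
  [  -0.25     0.85    -0.15]
  [  -0.10    -0.05     0.65]
Cofactors of I−A, C_ij = (−1)^(i+j)·(minor ij) (rows/columns in the sector order above):
  C_11 = (0.85)(0.65) − (-0.15)(-0.05) = 0.5450
  C_12 = −[(-0.25)(0.65) − (-0.15)(-0.10)] = 0.1775
  C_13 = (-0.25)(-0.05) − (0.85)(-0.10) = 0.0975
  C_21 = −[(-0.35)(0.65) − (-0.05)(-0.05)] = 0.2300
  C_22 = (0.85)(0.65) − (-0.05)(-0.10) = 0.5475
  C_23 = −[(0.85)(-0.05) − (-0.35)(-0.10)] = 0.0775
  C_31 = (-0.35)(-0.15) − (-0.05)(0.85) = 0.0950
  C_32 = −[(0.85)(-0.15) − (-0.05)(-0.25)] = 0.1400
  C_33 = (0.85)(0.85) − (-0.35)(-0.25) = 0.6350
det(I−A) = Σ_j (I−A)_1j·C_1j = (0.85)(0.5450) + (-0.35)(0.1775) + (-0.05)(0.0975) = 0.39625
adj(I−A) = Cᵀ =
  [ 0.5450   0.2300   0.0950]
  [ 0.1775   0.5475   0.1400]
  [ 0.0975   0.0775   0.6350]
(I − A)⁻¹ = adj(I−A) / det(I−A) ≈
  [   1.3754     0.5804     0.2397]
  [   0.4479     1.3817     0.3533]
  [   0.2461     0.1956     1.6025]
Δx = (I − A)⁻¹ Δd with Δd having -40 in the Sector 3 component and 0 elsewhere.
So Δx_1 = L_13 · (-40), where L_13 = adj(I−A)_13 / det(I−A) = 0.0950 / 0.39625.
Δx_1 = 0.0950 × (-40) / 0.39625 = -3.80 / 0.39625 ≈ -9.6.

Δx_1 = -9.6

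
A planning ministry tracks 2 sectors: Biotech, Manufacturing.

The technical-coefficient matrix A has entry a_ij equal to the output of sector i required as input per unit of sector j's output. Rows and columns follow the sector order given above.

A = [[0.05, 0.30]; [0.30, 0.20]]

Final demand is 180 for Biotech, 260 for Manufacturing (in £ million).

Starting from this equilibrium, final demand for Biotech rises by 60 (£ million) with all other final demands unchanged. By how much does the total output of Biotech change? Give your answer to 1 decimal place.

Δx_B = 71.6

I − A =
  [   0.95    -0.30]
  [  -0.30     0.80]
det(I−A) = (0.95)(0.80) − (-0.30)(-0.30) = 0.6700
adj(I−A) = [[0.80, 0.30], [0.30, 0.95]]
(I − A)⁻¹ = adj(I−A) / det(I−A) ≈
  [   1.1940     0.4478]
  [   0.4478     1.4179]
Δx = (I − A)⁻¹ Δd with Δd having +60 in the Biotech component and 0 elsewhere.
So Δx_B = L_BB · (+60), where L_BB = adj(I−A)_BB / det(I−A) = 0.80 / 0.6700.
Δx_B = 0.80 × (+60) / 0.6700 = 48.00 / 0.6700 ≈ 71.6.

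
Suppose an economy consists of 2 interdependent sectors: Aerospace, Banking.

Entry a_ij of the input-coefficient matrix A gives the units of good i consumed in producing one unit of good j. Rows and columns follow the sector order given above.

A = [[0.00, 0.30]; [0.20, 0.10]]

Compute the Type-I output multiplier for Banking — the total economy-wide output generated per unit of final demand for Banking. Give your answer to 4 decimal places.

m_B = 1.5476

I − A =
  [   1.00    -0.30]
  [  -0.20     0.90]
det(I−A) = (1.00)(0.90) − (-0.30)(-0.20) = 0.8400
adj(I−A) = [[0.90, 0.30], [0.20, 1.00]]
(I − A)⁻¹ = adj(I−A) / det(I−A) ≈
  [   1.07143     0.35714]
  [   0.23810     1.19048]
The output multiplier for sector j is the column-j sum of the Leontief inverse (I − A)⁻¹ = adj(I−A) / det(I−A).
Column B of adj(I−A): (0.30, 1.00); det(I−A) = 0.8400.
m_B = (0.30 + 1.00) / 0.8400 = 1.30 / 0.8400 ≈ 1.5476.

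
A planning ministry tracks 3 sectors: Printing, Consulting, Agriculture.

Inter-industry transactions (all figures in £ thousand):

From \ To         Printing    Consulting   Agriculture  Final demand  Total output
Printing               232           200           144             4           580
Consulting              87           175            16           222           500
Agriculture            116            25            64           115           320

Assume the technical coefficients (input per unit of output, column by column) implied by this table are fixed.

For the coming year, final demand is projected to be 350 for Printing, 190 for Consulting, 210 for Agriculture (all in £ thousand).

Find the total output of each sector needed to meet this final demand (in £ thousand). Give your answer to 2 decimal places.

x_P = 1585.89, x_C = 712.40, x_A = 703.50

Technical coefficients a_ij = z_ij / X_j:
  a_PP = 232/580 = 0.40, a_CP = 87/580 = 0.15, a_AP = 116/580 = 0.20
  a_PC = 200/500 = 0.40, a_CC = 175/500 = 0.35, a_AC = 25/500 = 0.05
  a_PA = 144/320 = 0.45, a_CA = 16/320 = 0.05, a_AA = 64/320 = 0.20
I − A =
  [   0.60    -0.40    -0.45]
  [  -0.15     0.65    -0.05]
  [  -0.20    -0.05     0.80]
Cofactors of I−A, C_ij = (−1)^(i+j)·(minor ij) (rows/columns in the sector order above):
  C_11 = (0.65)(0.80) − (-0.05)(-0.05) = 0.5175
  C_12 = −[(-0.15)(0.80) − (-0.05)(-0.20)] = 0.1300
  C_13 = (-0.15)(-0.05) − (0.65)(-0.20) = 0.1375
  C_21 = −[(-0.40)(0.80) − (-0.45)(-0.05)] = 0.3425
  C_22 = (0.60)(0.80) − (-0.45)(-0.20) = 0.3900
  C_23 = −[(0.60)(-0.05) − (-0.40)(-0.20)] = 0.1100
  C_31 = (-0.40)(-0.05) − (-0.45)(0.65) = 0.3125
  C_32 = −[(0.60)(-0.05) − (-0.45)(-0.15)] = 0.0975
  C_33 = (0.60)(0.65) − (-0.40)(-0.15) = 0.3300
det(I−A) = Σ_j (I−A)_1j·C_1j = (0.60)(0.5175) + (-0.40)(0.1300) + (-0.45)(0.1375) = 0.196625
adj(I−A) = Cᵀ =
  [ 0.5175   0.3425   0.3125]
  [ 0.1300   0.3900   0.0975]
  [ 0.1375   0.1100   0.3300]
(I − A)⁻¹ = adj(I−A) / det(I−A) ≈
  [   2.6319     1.7419     1.5893]
  [   0.6612     1.9835     0.4959]
  [   0.6993     0.5594     1.6783]
x = (I − A)⁻¹ d = adj(I−A)·d / det(I−A), with det(I−A) = 0.196625:
  x_P = (0.5175·350 + 0.3425·190 + 0.3125·210) / 0.196625 = 311.825 / 0.196625 ≈ 1585.89
  x_C = (0.1300·350 + 0.3900·190 + 0.0975·210) / 0.196625 = 140.075 / 0.196625 ≈ 712.40
  x_A = (0.1375·350 + 0.1100·190 + 0.3300·210) / 0.196625 = 138.325 / 0.196625 ≈ 703.50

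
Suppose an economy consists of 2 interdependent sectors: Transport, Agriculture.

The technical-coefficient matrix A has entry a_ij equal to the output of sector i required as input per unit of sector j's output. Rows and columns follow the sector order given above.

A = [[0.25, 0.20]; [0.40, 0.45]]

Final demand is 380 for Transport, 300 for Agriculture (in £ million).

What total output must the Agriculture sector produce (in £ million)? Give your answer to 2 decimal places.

I − A =
  [   0.75    -0.20]
  [  -0.40     0.55]
det(I−A) = (0.75)(0.55) − (-0.20)(-0.40) = 0.3325
adj(I−A) = [[0.55, 0.20], [0.40, 0.75]]
(I − A)⁻¹ = adj(I−A) / det(I−A) ≈
  [   1.6541     0.6015]
  [   1.2030     2.2556]
x = (I − A)⁻¹ d = adj(I−A)·d / det(I−A), with det(I−A) = 0.3325:
  x_1 = (0.55·380 + 0.20·300) / 0.3325 = 269.00 / 0.3325 ≈ 809.02
  x_2 = (0.40·380 + 0.75·300) / 0.3325 = 377.00 / 0.3325 ≈ 1133.83

x_2 = 1133.83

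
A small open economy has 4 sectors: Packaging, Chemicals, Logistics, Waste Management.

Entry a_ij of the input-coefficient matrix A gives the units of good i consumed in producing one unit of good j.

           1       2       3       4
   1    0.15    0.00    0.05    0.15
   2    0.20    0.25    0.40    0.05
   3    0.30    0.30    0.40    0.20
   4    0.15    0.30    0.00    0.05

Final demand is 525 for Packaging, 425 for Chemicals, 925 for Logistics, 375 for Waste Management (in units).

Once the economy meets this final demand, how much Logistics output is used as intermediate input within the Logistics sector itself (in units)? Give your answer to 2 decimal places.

z_33 = 1716.02

I − A =
  [   0.85     0.00    -0.05    -0.15]
  [  -0.20     0.75    -0.40    -0.05]
  [  -0.30    -0.30     0.60    -0.20]
  [  -0.15    -0.30     0.00     0.95]
Compute the cofactors C_ij = (−1)^(i+j)·(3×3 minor ij) of I−A; the adjugate is their transpose:
adj(I−A) = Cᵀ =
  [ 0.280500   0.044250   0.052875   0.057750]
  [ 0.244500   0.455250   0.323875   0.130750]
  [ 0.303000   0.300000   0.567000   0.183000]
  [ 0.121500   0.150750   0.110625   0.266250]
det(I−A) = Σ_j (I−A)_1j·C_1j = (0.85)(0.280500) + (0.00)(0.244500) + (-0.05)(0.303000) + (-0.15)(0.121500) = 0.20505
(I − A)⁻¹ = adj(I−A) / det(I−A) ≈
  [   1.3680     0.2158     0.2579     0.2816]
  [   1.1924     2.2202     1.5795     0.6376]
  [   1.4777     1.4631     2.7652     0.8925]
  [   0.5925     0.7352     0.5395     1.2985]
First solve x = (I − A)⁻¹ d = adj(I−A)·d / det(I−A); in particular x_3 = (0.303000·525 + 0.300000·425 + 0.567000·925 + 0.183000·375) / 0.20505 = 879.675 / 0.20505 ≈ 4290.0512.
Intermediate flow from 3 to 3: z_33 = a_33 · x_3 = 0.40 × 879.675 / 0.20505 = 351.87 / 0.20505 ≈ 1716.02.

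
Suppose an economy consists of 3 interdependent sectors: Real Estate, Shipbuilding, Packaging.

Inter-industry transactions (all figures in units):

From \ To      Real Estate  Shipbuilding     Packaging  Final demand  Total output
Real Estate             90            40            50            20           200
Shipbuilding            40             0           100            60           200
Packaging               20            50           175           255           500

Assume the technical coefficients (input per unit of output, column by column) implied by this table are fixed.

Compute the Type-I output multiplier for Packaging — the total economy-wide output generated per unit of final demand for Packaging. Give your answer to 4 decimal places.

m_P = 2.7368

Technical coefficients a_ij = z_ij / X_j:
  a_RR = 90/200 = 0.45, a_SR = 40/200 = 0.20, a_PR = 20/200 = 0.10
  a_RS = 40/200 = 0.20, a_SS = 0/200 = 0.00, a_PS = 50/200 = 0.25
  a_RP = 50/500 = 0.10, a_SP = 100/500 = 0.20, a_PP = 175/500 = 0.35
I − A =
  [   0.55    -0.20    -0.10]
  [  -0.20     1.00    -0.20]
  [  -0.10    -0.25     0.65]
Cofactors of I−A, C_ij = (−1)^(i+j)·(minor ij) (rows/columns in the sector order above):
  C_11 = (1.00)(0.65) − (-0.20)(-0.25) = 0.6000
  C_12 = −[(-0.20)(0.65) − (-0.20)(-0.10)] = 0.1500
  C_13 = (-0.20)(-0.25) − (1.00)(-0.10) = 0.1500
  C_21 = −[(-0.20)(0.65) − (-0.10)(-0.25)] = 0.1550
  C_22 = (0.55)(0.65) − (-0.10)(-0.10) = 0.3475
  C_23 = −[(0.55)(-0.25) − (-0.20)(-0.10)] = 0.1575
  C_31 = (-0.20)(-0.20) − (-0.10)(1.00) = 0.1400
  C_32 = −[(0.55)(-0.20) − (-0.10)(-0.20)] = 0.1300
  C_33 = (0.55)(1.00) − (-0.20)(-0.20) = 0.5100
det(I−A) = Σ_j (I−A)_1j·C_1j = (0.55)(0.6000) + (-0.20)(0.1500) + (-0.10)(0.1500) = 0.2850
adj(I−A) = Cᵀ =
  [ 0.6000   0.1550   0.1400]
  [ 0.1500   0.3475   0.1300]
  [ 0.1500   0.1575   0.5100]
(I − A)⁻¹ = adj(I−A) / det(I−A) ≈
  [   2.10526     0.54386     0.49123]
  [   0.52632     1.21930     0.45614]
  [   0.52632     0.55263     1.78947]
The output multiplier for sector j is the column-j sum of the Leontief inverse (I − A)⁻¹ = adj(I−A) / det(I−A).
Column P of adj(I−A): (0.1400, 0.1300, 0.5100); det(I−A) = 0.2850.
m_P = (0.1400 + 0.1300 + 0.5100) / 0.2850 = 0.78 / 0.2850 ≈ 2.7368.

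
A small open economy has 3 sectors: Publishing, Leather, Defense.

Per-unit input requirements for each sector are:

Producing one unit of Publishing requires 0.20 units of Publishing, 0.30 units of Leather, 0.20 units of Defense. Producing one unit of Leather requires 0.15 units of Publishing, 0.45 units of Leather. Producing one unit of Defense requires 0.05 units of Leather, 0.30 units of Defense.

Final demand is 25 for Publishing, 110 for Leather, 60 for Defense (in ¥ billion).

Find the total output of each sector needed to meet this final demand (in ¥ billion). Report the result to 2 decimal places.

I − A =
  [   0.80    -0.15     0.00]
  [  -0.30     0.55    -0.05]
  [  -0.20     0.00     0.70]
Cofactors of I−A, C_ij = (−1)^(i+j)·(minor ij) (rows/columns in the sector order above):
  C_11 = (0.55)(0.70) − (-0.05)(0.00) = 0.3850
  C_12 = −[(-0.30)(0.70) − (-0.05)(-0.20)] = 0.2200
  C_13 = (-0.30)(0.00) − (0.55)(-0.20) = 0.1100
  C_21 = −[(-0.15)(0.70) − (0.00)(0.00)] = 0.1050
  C_22 = (0.80)(0.70) − (0.00)(-0.20) = 0.5600
  C_23 = −[(0.80)(0.00) − (-0.15)(-0.20)] = 0.0300
  C_31 = (-0.15)(-0.05) − (0.00)(0.55) = 0.0075
  C_32 = −[(0.80)(-0.05) − (0.00)(-0.30)] = 0.0400
  C_33 = (0.80)(0.55) − (-0.15)(-0.30) = 0.3950
det(I−A) = Σ_j (I−A)_1j·C_1j = (0.80)(0.3850) + (-0.15)(0.2200) + (0.00)(0.1100) = 0.2750
adj(I−A) = Cᵀ =
  [ 0.3850   0.1050   0.0075]
  [ 0.2200   0.5600   0.0400]
  [ 0.1100   0.0300   0.3950]
(I − A)⁻¹ = adj(I−A) / det(I−A) ≈
  [   1.4000     0.3818     0.0273]
  [   0.8000     2.0364     0.1455]
  [   0.4000     0.1091     1.4364]
x = (I − A)⁻¹ d = adj(I−A)·d / det(I−A), with det(I−A) = 0.2750:
  x_P = (0.3850·25 + 0.1050·110 + 0.0075·60) / 0.2750 = 21.625 / 0.2750 ≈ 78.64
  x_L = (0.2200·25 + 0.5600·110 + 0.0400·60) / 0.2750 = 69.50 / 0.2750 ≈ 252.73
  x_D = (0.1100·25 + 0.0300·110 + 0.3950·60) / 0.2750 = 29.75 / 0.2750 ≈ 108.18

x_P = 78.64, x_L = 252.73, x_D = 108.18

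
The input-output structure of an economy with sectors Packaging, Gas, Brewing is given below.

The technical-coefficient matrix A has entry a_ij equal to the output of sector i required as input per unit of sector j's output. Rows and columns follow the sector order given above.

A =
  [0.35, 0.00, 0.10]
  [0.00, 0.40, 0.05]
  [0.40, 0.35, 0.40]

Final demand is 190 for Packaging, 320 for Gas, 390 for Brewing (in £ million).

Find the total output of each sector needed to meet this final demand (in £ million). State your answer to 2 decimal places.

x_P = 501.83, x_G = 646.82, x_B = 1361.86

I − A =
  [   0.65     0.00    -0.10]
  [   0.00     0.60    -0.05]
  [  -0.40    -0.35     0.60]
Cofactors of I−A, C_ij = (−1)^(i+j)·(minor ij) (rows/columns in the sector order above):
  C_11 = (0.60)(0.60) − (-0.05)(-0.35) = 0.3425
  C_12 = −[(0.00)(0.60) − (-0.05)(-0.40)] = 0.0200
  C_13 = (0.00)(-0.35) − (0.60)(-0.40) = 0.2400
  C_21 = −[(0.00)(0.60) − (-0.10)(-0.35)] = 0.0350
  C_22 = (0.65)(0.60) − (-0.10)(-0.40) = 0.3500
  C_23 = −[(0.65)(-0.35) − (0.00)(-0.40)] = 0.2275
  C_31 = (0.00)(-0.05) − (-0.10)(0.60) = 0.0600
  C_32 = −[(0.65)(-0.05) − (-0.10)(0.00)] = 0.0325
  C_33 = (0.65)(0.60) − (0.00)(0.00) = 0.3900
det(I−A) = Σ_j (I−A)_1j·C_1j = (0.65)(0.3425) + (0.00)(0.0200) + (-0.10)(0.2400) = 0.198625
adj(I−A) = Cᵀ =
  [ 0.3425   0.0350   0.0600]
  [ 0.0200   0.3500   0.0325]
  [ 0.2400   0.2275   0.3900]
(I − A)⁻¹ = adj(I−A) / det(I−A) ≈
  [   1.7244     0.1762     0.3021]
  [   0.1007     1.7621     0.1636]
  [   1.2083     1.1454     1.9635]
x = (I − A)⁻¹ d = adj(I−A)·d / det(I−A), with det(I−A) = 0.198625:
  x_P = (0.3425·190 + 0.0350·320 + 0.0600·390) / 0.198625 = 99.675 / 0.198625 ≈ 501.83
  x_G = (0.0200·190 + 0.3500·320 + 0.0325·390) / 0.198625 = 128.475 / 0.198625 ≈ 646.82
  x_B = (0.2400·190 + 0.2275·320 + 0.3900·390) / 0.198625 = 270.50 / 0.198625 ≈ 1361.86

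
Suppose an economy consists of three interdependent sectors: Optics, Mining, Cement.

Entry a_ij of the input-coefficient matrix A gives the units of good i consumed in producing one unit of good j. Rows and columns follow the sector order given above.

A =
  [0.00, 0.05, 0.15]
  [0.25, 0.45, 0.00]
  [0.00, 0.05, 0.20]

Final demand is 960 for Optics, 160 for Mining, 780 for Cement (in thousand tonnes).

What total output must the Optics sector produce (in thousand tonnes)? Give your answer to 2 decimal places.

I − A =
  [   1.00    -0.05    -0.15]
  [  -0.25     0.55     0.00]
  [   0.00    -0.05     0.80]
Cofactors of I−A, C_ij = (−1)^(i+j)·(minor ij) (rows/columns in the sector order above):
  C_11 = (0.55)(0.80) − (0.00)(-0.05) = 0.4400
  C_12 = −[(-0.25)(0.80) − (0.00)(0.00)] = 0.2000
  C_13 = (-0.25)(-0.05) − (0.55)(0.00) = 0.0125
  C_21 = −[(-0.05)(0.80) − (-0.15)(-0.05)] = 0.0475
  C_22 = (1.00)(0.80) − (-0.15)(0.00) = 0.8000
  C_23 = −[(1.00)(-0.05) − (-0.05)(0.00)] = 0.0500
  C_31 = (-0.05)(0.00) − (-0.15)(0.55) = 0.0825
  C_32 = −[(1.00)(0.00) − (-0.15)(-0.25)] = 0.0375
  C_33 = (1.00)(0.55) − (-0.05)(-0.25) = 0.5375
det(I−A) = Σ_j (I−A)_1j·C_1j = (1.00)(0.4400) + (-0.05)(0.2000) + (-0.15)(0.0125) = 0.428125
adj(I−A) = Cᵀ =
  [ 0.4400   0.0475   0.0825]
  [ 0.2000   0.8000   0.0375]
  [ 0.0125   0.0500   0.5375]
(I − A)⁻¹ = adj(I−A) / det(I−A) ≈
  [   1.0277     0.1109     0.1927]
  [   0.4672     1.8686     0.0876]
  [   0.0292     0.1168     1.2555]
x = (I − A)⁻¹ d = adj(I−A)·d / det(I−A), with det(I−A) = 0.428125:
  x_1 = (0.4400·960 + 0.0475·160 + 0.0825·780) / 0.428125 = 494.35 / 0.428125 ≈ 1154.69
  x_2 = (0.2000·960 + 0.8000·160 + 0.0375·780) / 0.428125 = 349.25 / 0.428125 ≈ 815.77
  x_3 = (0.0125·960 + 0.0500·160 + 0.5375·780) / 0.428125 = 439.25 / 0.428125 ≈ 1025.99

x_1 = 1154.69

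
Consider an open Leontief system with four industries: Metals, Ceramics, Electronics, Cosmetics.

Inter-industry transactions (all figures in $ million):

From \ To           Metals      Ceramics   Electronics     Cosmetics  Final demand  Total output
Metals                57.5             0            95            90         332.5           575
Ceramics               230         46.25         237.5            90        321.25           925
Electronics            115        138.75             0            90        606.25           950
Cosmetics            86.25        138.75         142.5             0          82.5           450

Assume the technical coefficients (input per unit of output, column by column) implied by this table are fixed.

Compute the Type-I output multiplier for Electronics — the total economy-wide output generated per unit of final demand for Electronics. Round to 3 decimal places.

m_3 = 2.053

Technical coefficients a_ij = z_ij / X_j:
  a_11 = 57.5/575 = 0.10, a_21 = 230/575 = 0.40, a_31 = 115/575 = 0.20, a_41 = 86.25/575 = 0.15
  a_12 = 0/925 = 0.00, a_22 = 46.25/925 = 0.05, a_32 = 138.75/925 = 0.15, a_42 = 138.75/925 = 0.15
  a_13 = 95/950 = 0.10, a_23 = 237.5/950 = 0.25, a_33 = 0/950 = 0.00, a_43 = 142.5/950 = 0.15
  a_14 = 90/450 = 0.20, a_24 = 90/450 = 0.20, a_34 = 90/450 = 0.20, a_44 = 0/450 = 0.00
I − A =
  [   0.90     0.00    -0.10    -0.20]
  [  -0.40     0.95    -0.25    -0.20]
  [  -0.20    -0.15     1.00    -0.20]
  [  -0.15    -0.15    -0.15     1.00]
Compute the cofactors C_ij = (−1)^(i+j)·(3×3 minor ij) of I−A; the adjugate is their transpose:
adj(I−A) = Cᵀ =
  [ 0.842000   0.052500   0.128000   0.204500]
  [ 0.481500   0.814000   0.299500   0.319000]
  [ 0.289000   0.163500   0.787500   0.248000]
  [ 0.241875   0.154500   0.182250   0.796250]
det(I−A) = Σ_j (I−A)_1j·C_1j = (0.90)(0.842000) + (0.00)(0.481500) + (-0.10)(0.289000) + (-0.20)(0.241875) = 0.680525
(I − A)⁻¹ = adj(I−A) / det(I−A) ≈
  [   1.2373     0.0771     0.1881     0.3005]
  [   0.7075     1.1961     0.4401     0.4688]
  [   0.4247     0.2403     1.1572     0.3644]
  [   0.3554     0.2270     0.2678     1.1701]
The output multiplier for sector j is the column-j sum of the Leontief inverse (I − A)⁻¹ = adj(I−A) / det(I−A).
Column 3 of adj(I−A): (0.128000, 0.299500, 0.787500, 0.182250); det(I−A) = 0.680525.
m_3 = (0.128000 + 0.299500 + 0.787500 + 0.182250) / 0.680525 = 1.39725 / 0.680525 ≈ 2.053.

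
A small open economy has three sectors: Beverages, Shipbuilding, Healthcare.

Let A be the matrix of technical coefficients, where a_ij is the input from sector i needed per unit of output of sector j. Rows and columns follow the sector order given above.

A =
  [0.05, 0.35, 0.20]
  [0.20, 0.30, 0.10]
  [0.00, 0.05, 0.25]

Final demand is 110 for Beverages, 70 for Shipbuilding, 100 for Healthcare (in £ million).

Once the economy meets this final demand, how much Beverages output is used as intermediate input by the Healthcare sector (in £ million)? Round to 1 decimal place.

z_13 = 29.1

I − A =
  [   0.95    -0.35    -0.20]
  [  -0.20     0.70    -0.10]
  [   0.00    -0.05     0.75]
Cofactors of I−A, C_ij = (−1)^(i+j)·(minor ij) (rows/columns in the sector order above):
  C_11 = (0.70)(0.75) − (-0.10)(-0.05) = 0.5200
  C_12 = −[(-0.20)(0.75) − (-0.10)(0.00)] = 0.1500
  C_13 = (-0.20)(-0.05) − (0.70)(0.00) = 0.0100
  C_21 = −[(-0.35)(0.75) − (-0.20)(-0.05)] = 0.2725
  C_22 = (0.95)(0.75) − (-0.20)(0.00) = 0.7125
  C_23 = −[(0.95)(-0.05) − (-0.35)(0.00)] = 0.0475
  C_31 = (-0.35)(-0.10) − (-0.20)(0.70) = 0.1750
  C_32 = −[(0.95)(-0.10) − (-0.20)(-0.20)] = 0.1350
  C_33 = (0.95)(0.70) − (-0.35)(-0.20) = 0.5950
det(I−A) = Σ_j (I−A)_1j·C_1j = (0.95)(0.5200) + (-0.35)(0.1500) + (-0.20)(0.0100) = 0.4395
adj(I−A) = Cᵀ =
  [ 0.5200   0.2725   0.1750]
  [ 0.1500   0.7125   0.1350]
  [ 0.0100   0.0475   0.5950]
(I − A)⁻¹ = adj(I−A) / det(I−A) ≈
  [   1.1832     0.6200     0.3982]
  [   0.3413     1.6212     0.3072]
  [   0.0228     0.1081     1.3538]
First solve x = (I − A)⁻¹ d = adj(I−A)·d / det(I−A); in particular x_3 = (0.0100·110 + 0.0475·70 + 0.5950·100) / 0.4395 = 63.925 / 0.4395 ≈ 145.449.
Intermediate flow from 1 to 3: z_13 = a_13 · x_3 = 0.20 × 63.925 / 0.4395 = 12.785 / 0.4395 ≈ 29.1.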